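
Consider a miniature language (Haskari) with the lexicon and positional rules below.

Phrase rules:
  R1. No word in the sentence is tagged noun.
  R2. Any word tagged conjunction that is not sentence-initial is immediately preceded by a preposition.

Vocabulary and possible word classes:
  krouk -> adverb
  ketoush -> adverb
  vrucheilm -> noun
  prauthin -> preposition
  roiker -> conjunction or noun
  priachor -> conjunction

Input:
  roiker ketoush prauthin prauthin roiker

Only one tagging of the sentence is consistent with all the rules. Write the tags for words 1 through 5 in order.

Candidates per position — 1:roiker {conjunction,noun}; 2:ketoush {adverb}; 3:prauthin {preposition}; 4:prauthin {preposition}; 5:roiker {conjunction,noun}.
Position 1: noun is ruled out by rule 1; that leaves conjunction.
Position 5: noun is ruled out by rule 1; that leaves conjunction.
The only consistent sequence is: conjunction adverb preposition preposition conjunction.
Rule-by-rule: rule 1 holds; rule 2 holds.

conjunction adverb preposition preposition conjunction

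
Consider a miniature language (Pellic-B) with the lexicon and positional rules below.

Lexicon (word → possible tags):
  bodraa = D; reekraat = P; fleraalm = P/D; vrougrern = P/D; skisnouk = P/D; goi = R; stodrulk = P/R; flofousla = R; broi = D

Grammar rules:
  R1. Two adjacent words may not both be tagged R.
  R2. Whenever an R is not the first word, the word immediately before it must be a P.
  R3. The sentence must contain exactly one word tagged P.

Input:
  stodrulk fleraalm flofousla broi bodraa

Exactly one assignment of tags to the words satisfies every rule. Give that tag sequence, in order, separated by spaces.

R P R D D

Candidates per position — 1:stodrulk {P,R}; 2:fleraalm {P,D}; 3:flofousla {R}; 4:broi {D}; 5:bodraa {D}.
If word 2 were D, no tagging could satisfy rule 2; so word 2 is P.
If word 1 were P, no tagging could satisfy rule 3; so word 1 is R.
So the tagging must be: R P R D D.
Verifying each rule — rule 1 ✓; rule 2 ✓; rule 3 ✓.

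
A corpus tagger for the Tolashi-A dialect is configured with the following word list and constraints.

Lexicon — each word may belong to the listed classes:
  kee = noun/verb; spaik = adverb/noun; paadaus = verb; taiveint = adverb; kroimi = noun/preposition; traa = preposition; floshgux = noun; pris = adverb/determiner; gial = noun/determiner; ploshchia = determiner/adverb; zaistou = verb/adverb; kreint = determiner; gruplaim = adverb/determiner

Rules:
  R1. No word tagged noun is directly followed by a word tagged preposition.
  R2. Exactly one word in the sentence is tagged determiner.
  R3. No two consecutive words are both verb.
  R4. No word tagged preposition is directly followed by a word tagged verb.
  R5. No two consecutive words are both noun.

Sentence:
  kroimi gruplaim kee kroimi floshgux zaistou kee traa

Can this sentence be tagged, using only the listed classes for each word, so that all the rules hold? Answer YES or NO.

Candidates per position — 1:kroimi {noun,preposition}; 2:gruplaim {adverb,determiner}; 3:kee {noun,verb}; 4:kroimi {noun,preposition}; 5:floshgux {noun}; 6:zaistou {verb,adverb}; 7:kee {noun,verb}; 8:traa {preposition}.
One satisfying assignment: preposition determiner verb preposition noun adverb verb preposition.
Verifying each rule — rule 1 ✓; rule 2 ✓; rule 3 ✓; rule 4 ✓; rule 5 ✓.

YES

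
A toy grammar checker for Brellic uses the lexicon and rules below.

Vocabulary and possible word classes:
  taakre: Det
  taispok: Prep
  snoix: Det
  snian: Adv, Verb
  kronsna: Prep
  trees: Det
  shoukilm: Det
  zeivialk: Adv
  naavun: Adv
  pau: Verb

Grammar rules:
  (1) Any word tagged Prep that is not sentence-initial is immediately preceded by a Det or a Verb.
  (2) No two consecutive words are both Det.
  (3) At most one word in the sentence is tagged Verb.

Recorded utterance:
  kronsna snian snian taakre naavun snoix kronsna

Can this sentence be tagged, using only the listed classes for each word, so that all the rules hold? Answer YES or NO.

Candidates per position — 1:kronsna {Prep}; 2:snian {Adv,Verb}; 3:snian {Adv,Verb}; 4:taakre {Det}; 5:naavun {Adv}; 6:snoix {Det}; 7:kronsna {Prep}.
One satisfying assignment: Prep Adv Verb Det Adv Det Prep.
Rule-by-rule: rule 1 ok; rule 2 ok; rule 3 ok.

YES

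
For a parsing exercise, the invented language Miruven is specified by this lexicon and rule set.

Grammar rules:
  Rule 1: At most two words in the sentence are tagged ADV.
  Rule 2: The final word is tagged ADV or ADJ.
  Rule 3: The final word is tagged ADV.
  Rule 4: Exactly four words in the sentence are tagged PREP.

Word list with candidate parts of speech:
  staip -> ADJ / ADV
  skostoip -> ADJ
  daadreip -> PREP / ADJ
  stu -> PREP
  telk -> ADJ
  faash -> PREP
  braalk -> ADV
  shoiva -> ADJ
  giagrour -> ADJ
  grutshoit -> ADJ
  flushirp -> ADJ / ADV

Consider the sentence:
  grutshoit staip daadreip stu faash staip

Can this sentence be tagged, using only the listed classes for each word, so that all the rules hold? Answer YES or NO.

Candidates per position — 1:grutshoit {ADJ}; 2:staip {ADJ,ADV}; 3:daadreip {PREP,ADJ}; 4:stu {PREP}; 5:faash {PREP}; 6:staip {ADJ,ADV}.
Rule 4 cannot be satisfied by any choice of tags from the lexicon.
So there is no consistent tagging.

NO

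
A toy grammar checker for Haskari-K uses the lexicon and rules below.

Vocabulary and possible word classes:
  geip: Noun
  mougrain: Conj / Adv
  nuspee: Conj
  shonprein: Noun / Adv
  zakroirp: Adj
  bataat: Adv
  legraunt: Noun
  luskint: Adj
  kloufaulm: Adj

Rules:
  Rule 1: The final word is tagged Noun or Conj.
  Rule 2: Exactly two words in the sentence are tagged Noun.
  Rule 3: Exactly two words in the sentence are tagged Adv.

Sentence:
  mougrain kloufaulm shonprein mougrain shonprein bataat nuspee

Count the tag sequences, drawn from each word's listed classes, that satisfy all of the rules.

Candidates per position — 1:mougrain {Conj,Adv}; 2:kloufaulm {Adj}; 3:shonprein {Noun,Adv}; 4:mougrain {Conj,Adv}; 5:shonprein {Noun,Adv}; 6:bataat {Adv}; 7:nuspee {Conj}.
There are 16 candidate sequences in total.
The sequences that satisfy every rule: Conj Adj Noun Adv Noun Adv Conj; Adv Adj Noun Conj Noun Adv Conj.
Count = 2.

2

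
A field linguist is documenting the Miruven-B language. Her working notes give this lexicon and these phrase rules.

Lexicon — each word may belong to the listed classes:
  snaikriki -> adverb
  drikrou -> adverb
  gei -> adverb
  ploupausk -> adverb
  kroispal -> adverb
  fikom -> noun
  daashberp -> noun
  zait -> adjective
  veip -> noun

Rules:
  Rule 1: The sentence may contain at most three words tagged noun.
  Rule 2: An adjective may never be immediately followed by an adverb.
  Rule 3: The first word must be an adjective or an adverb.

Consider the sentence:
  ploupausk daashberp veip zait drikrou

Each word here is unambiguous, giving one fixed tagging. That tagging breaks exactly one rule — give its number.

2

Fixed tagging: adverb noun noun adjective adverb.
Applying the rules: R1 ✓, R2 ✗, R3 ✓.
Only rule 2 fails.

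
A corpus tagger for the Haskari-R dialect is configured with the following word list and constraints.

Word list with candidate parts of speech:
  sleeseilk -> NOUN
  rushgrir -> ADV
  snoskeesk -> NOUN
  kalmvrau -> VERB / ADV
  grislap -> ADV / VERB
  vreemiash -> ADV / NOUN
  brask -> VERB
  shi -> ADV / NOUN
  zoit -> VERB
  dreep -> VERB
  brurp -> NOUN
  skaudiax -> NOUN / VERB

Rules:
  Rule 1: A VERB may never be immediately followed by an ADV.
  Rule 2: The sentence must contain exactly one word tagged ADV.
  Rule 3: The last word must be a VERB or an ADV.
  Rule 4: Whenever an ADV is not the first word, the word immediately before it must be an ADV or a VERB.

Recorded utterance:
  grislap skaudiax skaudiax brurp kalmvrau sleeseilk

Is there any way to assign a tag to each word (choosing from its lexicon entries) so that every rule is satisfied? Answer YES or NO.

Candidates per position — 1:grislap {ADV,VERB}; 2:skaudiax {NOUN,VERB}; 3:skaudiax {NOUN,VERB}; 4:brurp {NOUN}; 5:kalmvrau {VERB,ADV}; 6:sleeseilk {NOUN}.
Rule 3 cannot be satisfied by any choice of tags from the lexicon.
So there is no consistent tagging.

NO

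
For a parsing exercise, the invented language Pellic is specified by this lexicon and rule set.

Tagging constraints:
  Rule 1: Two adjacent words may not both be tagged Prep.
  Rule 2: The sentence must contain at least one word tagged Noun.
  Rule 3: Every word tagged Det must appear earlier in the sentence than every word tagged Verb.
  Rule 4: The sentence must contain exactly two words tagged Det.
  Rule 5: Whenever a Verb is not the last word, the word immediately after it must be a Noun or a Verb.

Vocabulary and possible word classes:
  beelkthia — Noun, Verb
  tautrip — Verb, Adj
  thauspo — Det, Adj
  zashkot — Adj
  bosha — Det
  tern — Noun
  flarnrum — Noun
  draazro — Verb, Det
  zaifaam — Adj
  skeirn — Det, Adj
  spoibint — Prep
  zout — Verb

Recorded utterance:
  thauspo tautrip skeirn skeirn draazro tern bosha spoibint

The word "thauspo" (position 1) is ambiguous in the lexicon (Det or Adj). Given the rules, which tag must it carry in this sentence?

Adj

Candidates per position — 1:thauspo {Det,Adj}; 2:tautrip {Verb,Adj}; 3:skeirn {Det,Adj}; 4:skeirn {Det,Adj}; 5:draazro {Verb,Det}; 6:tern {Noun}; 7:bosha {Det}; 8:spoibint {Prep}.
Position 2: Verb is ruled out by rule 3; that leaves Adj.
Position 5: Verb is ruled out by rule 3; that leaves Det.
Position 1: Det is ruled out by rule 4; that leaves Adj.
Position 3: Det is ruled out by rule 4; that leaves Adj.
Position 4: Det is ruled out by rule 4; that leaves Adj.
The only consistent sequence is: Adj Adj Adj Adj Det Noun Det Prep.
Check: rule 1 ✓; rule 2 ✓; rule 3 ✓; rule 4 ✓; rule 5 ✓.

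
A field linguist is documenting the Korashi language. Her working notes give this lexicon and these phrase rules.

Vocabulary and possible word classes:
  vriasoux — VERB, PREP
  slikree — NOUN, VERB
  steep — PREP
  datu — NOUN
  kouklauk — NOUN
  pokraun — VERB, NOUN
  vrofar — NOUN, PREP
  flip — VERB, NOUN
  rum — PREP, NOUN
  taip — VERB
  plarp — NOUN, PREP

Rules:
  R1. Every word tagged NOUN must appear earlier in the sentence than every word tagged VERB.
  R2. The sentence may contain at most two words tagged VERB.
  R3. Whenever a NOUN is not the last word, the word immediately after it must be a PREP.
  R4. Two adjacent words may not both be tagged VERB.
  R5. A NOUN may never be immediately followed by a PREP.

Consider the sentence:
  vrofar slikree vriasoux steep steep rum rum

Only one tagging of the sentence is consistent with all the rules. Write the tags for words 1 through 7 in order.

PREP VERB PREP PREP PREP PREP PREP

Candidates per position — 1:vrofar {NOUN,PREP}; 2:slikree {NOUN,VERB}; 3:vriasoux {VERB,PREP}; 4:steep {PREP}; 5:steep {PREP}; 6:rum {PREP,NOUN}; 7:rum {PREP,NOUN}.
Position 1: NOUN is ruled out by rule 3; that leaves PREP.
The remaining ambiguous positions (2, 3, 6, 7) are resolved jointly — only one combination satisfies every rule.
That leaves exactly one tagging: PREP VERB PREP PREP PREP PREP PREP.
Verifying each rule — rule 1 ok; rule 2 ok; rule 3 ok; rule 4 ok; rule 5 ok.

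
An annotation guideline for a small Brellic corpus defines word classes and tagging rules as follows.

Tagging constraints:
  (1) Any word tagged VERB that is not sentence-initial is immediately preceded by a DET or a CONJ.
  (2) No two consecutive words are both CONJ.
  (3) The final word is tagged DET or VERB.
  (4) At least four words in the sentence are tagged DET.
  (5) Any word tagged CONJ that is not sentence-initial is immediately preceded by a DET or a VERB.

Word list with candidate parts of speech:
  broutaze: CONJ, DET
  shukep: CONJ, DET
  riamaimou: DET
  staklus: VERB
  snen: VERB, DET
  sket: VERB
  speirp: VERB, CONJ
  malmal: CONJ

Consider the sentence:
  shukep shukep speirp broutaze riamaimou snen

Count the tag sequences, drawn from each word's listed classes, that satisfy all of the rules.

8

Candidates per position — 1:shukep {CONJ,DET}; 2:shukep {CONJ,DET}; 3:speirp {VERB,CONJ}; 4:broutaze {CONJ,DET}; 5:riamaimou {DET}; 6:snen {VERB,DET}.
There are 32 candidate sequences in total.
Checking each against the rules leaves 8 sequences.
Count = 8.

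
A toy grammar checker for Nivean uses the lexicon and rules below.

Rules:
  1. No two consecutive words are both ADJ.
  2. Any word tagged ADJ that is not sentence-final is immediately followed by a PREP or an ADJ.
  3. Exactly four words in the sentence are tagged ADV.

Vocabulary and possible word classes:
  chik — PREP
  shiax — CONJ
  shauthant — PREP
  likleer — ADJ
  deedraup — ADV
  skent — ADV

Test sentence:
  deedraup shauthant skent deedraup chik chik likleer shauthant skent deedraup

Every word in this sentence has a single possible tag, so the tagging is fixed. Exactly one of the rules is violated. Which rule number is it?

Fixed tagging: ADV PREP ADV ADV PREP PREP ADJ PREP ADV ADV.
Applying the rules: R1 ok, R2 ok, R3 fails.
Only rule 3 fails.

3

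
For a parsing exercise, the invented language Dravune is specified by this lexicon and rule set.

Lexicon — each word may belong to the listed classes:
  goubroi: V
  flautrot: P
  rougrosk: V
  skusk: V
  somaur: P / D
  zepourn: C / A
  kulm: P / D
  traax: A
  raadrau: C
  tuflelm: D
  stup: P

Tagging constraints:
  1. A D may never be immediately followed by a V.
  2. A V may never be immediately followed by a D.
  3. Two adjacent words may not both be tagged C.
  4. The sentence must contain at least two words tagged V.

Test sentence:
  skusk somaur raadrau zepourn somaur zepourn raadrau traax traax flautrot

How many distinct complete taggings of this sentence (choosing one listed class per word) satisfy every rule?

Candidates per position — 1:skusk {V}; 2:somaur {P,D}; 3:raadrau {C}; 4:zepourn {C,A}; 5:somaur {P,D}; 6:zepourn {C,A}; 7:raadrau {C}; 8:traax {A}; 9:traax {A}; 10:flautrot {P}.
There are 16 candidate sequences in total.
Rule 4 cannot be satisfied by any choice of tags from the lexicon.
So there is no consistent tagging.
Count = 0.

0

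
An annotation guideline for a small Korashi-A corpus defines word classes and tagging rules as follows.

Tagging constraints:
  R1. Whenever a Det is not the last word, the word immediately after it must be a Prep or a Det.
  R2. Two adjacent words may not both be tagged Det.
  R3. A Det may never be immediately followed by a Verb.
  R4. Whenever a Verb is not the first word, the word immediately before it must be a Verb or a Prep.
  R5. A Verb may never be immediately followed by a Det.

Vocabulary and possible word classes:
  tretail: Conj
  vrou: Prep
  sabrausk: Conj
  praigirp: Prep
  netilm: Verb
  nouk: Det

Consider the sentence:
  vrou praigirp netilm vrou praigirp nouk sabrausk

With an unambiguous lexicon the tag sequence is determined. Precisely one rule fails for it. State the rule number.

Fixed tagging: Prep Prep Verb Prep Prep Det Conj.
Rule check: R1 ✗, R2 ✓, R3 ✓, R4 ✓, R5 ✓.
Only rule 1 fails.

1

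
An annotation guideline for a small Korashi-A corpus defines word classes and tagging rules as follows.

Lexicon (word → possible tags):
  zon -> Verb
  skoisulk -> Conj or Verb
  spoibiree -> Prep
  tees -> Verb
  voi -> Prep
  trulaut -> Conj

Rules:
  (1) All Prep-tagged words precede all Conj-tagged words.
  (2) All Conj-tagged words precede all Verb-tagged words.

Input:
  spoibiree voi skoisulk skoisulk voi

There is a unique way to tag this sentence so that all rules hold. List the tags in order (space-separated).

Prep Prep Verb Verb Prep

Candidates per position — 1:spoibiree {Prep}; 2:voi {Prep}; 3:skoisulk {Conj,Verb}; 4:skoisulk {Conj,Verb}; 5:voi {Prep}.
If word 3 were Conj, no tagging could satisfy rule 1; so word 3 is Verb.
If word 4 were Conj, no tagging could satisfy rule 1; so word 4 is Verb.
The unique satisfying tagging is: Prep Prep Verb Verb Prep.
Rule-by-rule: rule 1 holds; rule 2 holds.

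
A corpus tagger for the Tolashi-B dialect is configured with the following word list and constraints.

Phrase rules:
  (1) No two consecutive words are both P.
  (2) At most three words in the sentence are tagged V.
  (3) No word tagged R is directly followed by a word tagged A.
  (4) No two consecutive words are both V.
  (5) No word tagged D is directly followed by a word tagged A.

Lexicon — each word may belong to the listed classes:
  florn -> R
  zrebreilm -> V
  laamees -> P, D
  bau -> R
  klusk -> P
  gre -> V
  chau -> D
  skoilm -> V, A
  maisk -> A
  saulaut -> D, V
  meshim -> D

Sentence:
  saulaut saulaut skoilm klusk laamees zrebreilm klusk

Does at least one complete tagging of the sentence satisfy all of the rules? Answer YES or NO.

YES

Candidates per position — 1:saulaut {D,V}; 2:saulaut {D,V}; 3:skoilm {V,A}; 4:klusk {P}; 5:laamees {P,D}; 6:zrebreilm {V}; 7:klusk {P}.
One satisfying assignment: D D V P D V P.
Check: rule 1 ✓; rule 2 ✓; rule 3 ✓; rule 4 ✓; rule 5 ✓.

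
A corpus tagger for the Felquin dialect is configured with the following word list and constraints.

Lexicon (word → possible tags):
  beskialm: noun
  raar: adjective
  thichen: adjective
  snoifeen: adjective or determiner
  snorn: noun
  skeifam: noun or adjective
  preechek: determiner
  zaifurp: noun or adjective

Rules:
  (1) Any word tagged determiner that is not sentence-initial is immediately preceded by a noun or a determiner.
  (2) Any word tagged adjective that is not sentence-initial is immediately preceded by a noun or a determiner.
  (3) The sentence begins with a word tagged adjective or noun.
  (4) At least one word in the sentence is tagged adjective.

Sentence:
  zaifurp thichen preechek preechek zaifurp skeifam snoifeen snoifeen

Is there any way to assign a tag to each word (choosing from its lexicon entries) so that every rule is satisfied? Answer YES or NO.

Candidates per position — 1:zaifurp {noun,adjective}; 2:thichen {adjective}; 3:preechek {determiner}; 4:preechek {determiner}; 5:zaifurp {noun,adjective}; 6:skeifam {noun,adjective}; 7:snoifeen {adjective,determiner}; 8:snoifeen {adjective,determiner}.
Rule 1 cannot be satisfied by any choice of tags from the lexicon.
So there is no consistent tagging.

NO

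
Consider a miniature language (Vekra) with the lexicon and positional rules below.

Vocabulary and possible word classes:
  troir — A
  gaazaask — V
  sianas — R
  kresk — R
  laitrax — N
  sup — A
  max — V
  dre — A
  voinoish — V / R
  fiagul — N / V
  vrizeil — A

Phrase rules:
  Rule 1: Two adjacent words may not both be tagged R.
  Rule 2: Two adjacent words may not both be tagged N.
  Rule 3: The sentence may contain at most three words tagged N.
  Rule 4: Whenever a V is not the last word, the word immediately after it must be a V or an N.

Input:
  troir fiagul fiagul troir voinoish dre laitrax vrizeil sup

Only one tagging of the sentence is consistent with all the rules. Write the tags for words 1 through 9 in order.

Candidates per position — 1:troir {A}; 2:fiagul {N,V}; 3:fiagul {N,V}; 4:troir {A}; 5:voinoish {V,R}; 6:dre {A}; 7:laitrax {N}; 8:vrizeil {A}; 9:sup {A}.
Position 3: tagging it V would leave rule 4 unsatisfiable, so it must be N.
Position 5: tagging it V would leave rule 4 unsatisfiable, so it must be R.
Position 2: tagging it N would leave rule 2 unsatisfiable, so it must be V.
The unique satisfying tagging is: A V N A R A N A A.
Verifying each rule — rule 1 ok; rule 2 ok; rule 3 ok; rule 4 ok.

A V N A R A N A A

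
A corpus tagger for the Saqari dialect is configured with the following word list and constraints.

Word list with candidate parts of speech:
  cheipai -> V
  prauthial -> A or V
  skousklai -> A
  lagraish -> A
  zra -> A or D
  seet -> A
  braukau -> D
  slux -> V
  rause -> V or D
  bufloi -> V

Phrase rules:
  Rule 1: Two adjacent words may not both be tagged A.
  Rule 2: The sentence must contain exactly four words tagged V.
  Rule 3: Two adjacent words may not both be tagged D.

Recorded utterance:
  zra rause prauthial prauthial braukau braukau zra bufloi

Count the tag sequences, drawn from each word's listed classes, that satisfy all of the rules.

Candidates per position — 1:zra {A,D}; 2:rause {V,D}; 3:prauthial {A,V}; 4:prauthial {A,V}; 5:braukau {D}; 6:braukau {D}; 7:zra {A,D}; 8:bufloi {V}.
There are 32 candidate sequences in total.
Rule 3 cannot be satisfied by any choice of tags from the lexicon.
So there is no consistent tagging.
Count = 0.

0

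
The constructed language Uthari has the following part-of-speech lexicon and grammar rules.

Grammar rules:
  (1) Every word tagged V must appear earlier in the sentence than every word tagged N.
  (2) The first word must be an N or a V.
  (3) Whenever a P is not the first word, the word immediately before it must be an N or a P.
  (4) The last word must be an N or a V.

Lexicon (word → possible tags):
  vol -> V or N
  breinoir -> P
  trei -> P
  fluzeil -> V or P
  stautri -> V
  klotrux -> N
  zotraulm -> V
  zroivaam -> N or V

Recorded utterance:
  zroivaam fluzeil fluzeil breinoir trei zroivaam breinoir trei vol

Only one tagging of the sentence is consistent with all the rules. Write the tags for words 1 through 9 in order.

Candidates per position — 1:zroivaam {N,V}; 2:fluzeil {V,P}; 3:fluzeil {V,P}; 4:breinoir {P}; 5:trei {P}; 6:zroivaam {N,V}; 7:breinoir {P}; 8:trei {P}; 9:vol {V,N}.
If word 1 were V, no tagging could satisfy rule 3; so word 1 is N.
If word 2 were V, no tagging could satisfy rule 1; so word 2 is P.
If word 3 were V, no tagging could satisfy rule 1; so word 3 is P.
If word 6 were V, no tagging could satisfy rule 1; so word 6 is N.
If word 9 were V, no tagging could satisfy rule 1; so word 9 is N.
The unique satisfying tagging is: N P P P P N P P N.
Verifying each rule — rule 1 satisfied; rule 2 satisfied; rule 3 satisfied; rule 4 satisfied.

N P P P P N P P N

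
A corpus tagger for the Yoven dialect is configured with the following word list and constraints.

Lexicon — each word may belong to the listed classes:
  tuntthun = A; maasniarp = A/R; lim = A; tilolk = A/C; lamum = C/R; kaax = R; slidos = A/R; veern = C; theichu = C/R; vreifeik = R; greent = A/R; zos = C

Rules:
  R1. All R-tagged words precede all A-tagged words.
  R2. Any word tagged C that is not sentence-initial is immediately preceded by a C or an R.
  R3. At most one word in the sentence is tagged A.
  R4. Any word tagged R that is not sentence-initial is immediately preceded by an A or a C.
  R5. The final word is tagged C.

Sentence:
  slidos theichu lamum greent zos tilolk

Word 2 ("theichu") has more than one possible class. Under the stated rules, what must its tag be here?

Candidates per position — 1:slidos {A,R}; 2:theichu {C,R}; 3:lamum {C,R}; 4:greent {A,R}; 5:zos {C}; 6:tilolk {A,C}.
Position 4: tagging it A would leave rule 2 unsatisfiable, so it must be R.
Position 6: tagging it A would leave rule 5 unsatisfiable, so it must be C.
Position 1: tagging it A would leave rule 1 unsatisfiable, so it must be R.
Position 2: tagging it R would leave rule 4 unsatisfiable, so it must be C.
Position 3: tagging it R would leave rule 4 unsatisfiable, so it must be C.
The only consistent sequence is: R C C R C C.
Verifying each rule — rule 1 satisfied; rule 2 satisfied; rule 3 satisfied; rule 4 satisfied; rule 5 satisfied.

C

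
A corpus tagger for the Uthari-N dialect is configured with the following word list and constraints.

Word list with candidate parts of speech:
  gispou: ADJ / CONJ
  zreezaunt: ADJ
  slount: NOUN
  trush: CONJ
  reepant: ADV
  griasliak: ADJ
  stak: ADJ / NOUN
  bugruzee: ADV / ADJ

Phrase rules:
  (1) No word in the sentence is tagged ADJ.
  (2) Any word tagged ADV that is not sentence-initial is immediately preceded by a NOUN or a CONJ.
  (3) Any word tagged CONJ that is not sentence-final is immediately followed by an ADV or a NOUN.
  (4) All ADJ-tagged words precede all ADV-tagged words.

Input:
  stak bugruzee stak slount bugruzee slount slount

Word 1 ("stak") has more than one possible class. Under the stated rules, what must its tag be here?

Candidates per position — 1:stak {ADJ,NOUN}; 2:bugruzee {ADV,ADJ}; 3:stak {ADJ,NOUN}; 4:slount {NOUN}; 5:bugruzee {ADV,ADJ}; 6:slount {NOUN}; 7:slount {NOUN}.
Word 1 cannot be ADJ — rule 1 would then fail for every completion. It is NOUN.
Word 2 cannot be ADJ — rule 1 would then fail for every completion. It is ADV.
Word 3 cannot be ADJ — rule 1 would then fail for every completion. It is NOUN.
Word 5 cannot be ADJ — rule 1 would then fail for every completion. It is ADV.
That leaves exactly one tagging: NOUN ADV NOUN NOUN ADV NOUN NOUN.
Rule-by-rule: rule 1 ok; rule 2 ok; rule 3 ok; rule 4 ok.

NOUN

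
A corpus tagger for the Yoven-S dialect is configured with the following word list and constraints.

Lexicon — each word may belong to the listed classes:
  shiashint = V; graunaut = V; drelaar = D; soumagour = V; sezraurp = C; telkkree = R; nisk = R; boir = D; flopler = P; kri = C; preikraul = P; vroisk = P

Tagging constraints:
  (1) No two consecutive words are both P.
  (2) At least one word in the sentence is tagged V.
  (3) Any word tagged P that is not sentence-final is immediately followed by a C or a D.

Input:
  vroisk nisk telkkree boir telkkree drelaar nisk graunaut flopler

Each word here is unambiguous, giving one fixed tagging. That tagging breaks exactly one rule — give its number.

3

Fixed tagging: P R R D R D R V P.
Checking each rule: R1 pass, R2 pass, R3 fail.
Only rule 3 fails.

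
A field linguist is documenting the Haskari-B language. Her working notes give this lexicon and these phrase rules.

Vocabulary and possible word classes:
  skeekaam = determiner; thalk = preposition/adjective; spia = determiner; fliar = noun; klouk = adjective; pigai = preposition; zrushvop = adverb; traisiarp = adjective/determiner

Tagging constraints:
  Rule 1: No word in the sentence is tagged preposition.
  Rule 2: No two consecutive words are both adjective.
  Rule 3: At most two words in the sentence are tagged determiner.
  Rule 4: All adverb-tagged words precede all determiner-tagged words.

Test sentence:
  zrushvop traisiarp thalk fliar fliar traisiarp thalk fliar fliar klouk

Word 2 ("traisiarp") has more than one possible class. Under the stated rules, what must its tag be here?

Candidates per position — 1:zrushvop {adverb}; 2:traisiarp {adjective,determiner}; 3:thalk {preposition,adjective}; 4:fliar {noun}; 5:fliar {noun}; 6:traisiarp {adjective,determiner}; 7:thalk {preposition,adjective}; 8:fliar {noun}; 9:fliar {noun}; 10:klouk {adjective}.
Word 3 cannot be preposition — rule 1 would then fail for every completion. It is adjective.
Word 7 cannot be preposition — rule 1 would then fail for every completion. It is adjective.
Word 2 cannot be adjective — rule 2 would then fail for every completion. It is determiner.
Word 6 cannot be adjective — rule 2 would then fail for every completion. It is determiner.
So the tagging must be: adverb determiner adjective noun noun determiner adjective noun noun adjective.
Checking: rule 1 satisfied; rule 2 satisfied; rule 3 satisfied; rule 4 satisfied.

determiner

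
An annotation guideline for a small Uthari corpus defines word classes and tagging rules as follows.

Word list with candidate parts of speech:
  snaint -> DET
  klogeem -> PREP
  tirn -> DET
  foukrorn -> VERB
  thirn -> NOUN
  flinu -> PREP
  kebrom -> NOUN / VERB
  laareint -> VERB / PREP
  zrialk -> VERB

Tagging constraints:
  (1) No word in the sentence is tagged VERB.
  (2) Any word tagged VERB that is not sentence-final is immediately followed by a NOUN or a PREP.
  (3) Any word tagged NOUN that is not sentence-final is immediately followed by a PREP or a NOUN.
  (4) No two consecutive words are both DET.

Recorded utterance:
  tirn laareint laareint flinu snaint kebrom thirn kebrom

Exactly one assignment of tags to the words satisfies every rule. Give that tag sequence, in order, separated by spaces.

DET PREP PREP PREP DET NOUN NOUN NOUN

Candidates per position — 1:tirn {DET}; 2:laareint {VERB,PREP}; 3:laareint {VERB,PREP}; 4:flinu {PREP}; 5:snaint {DET}; 6:kebrom {NOUN,VERB}; 7:thirn {NOUN}; 8:kebrom {NOUN,VERB}.
If word 2 were VERB, no tagging could satisfy rule 1; so word 2 is PREP.
If word 3 were VERB, no tagging could satisfy rule 1; so word 3 is PREP.
If word 6 were VERB, no tagging could satisfy rule 1; so word 6 is NOUN.
If word 8 were VERB, no tagging could satisfy rule 1; so word 8 is NOUN.
So the tagging must be: DET PREP PREP PREP DET NOUN NOUN NOUN.
Rule-by-rule: rule 1 ✓; rule 2 ✓; rule 3 ✓; rule 4 ✓.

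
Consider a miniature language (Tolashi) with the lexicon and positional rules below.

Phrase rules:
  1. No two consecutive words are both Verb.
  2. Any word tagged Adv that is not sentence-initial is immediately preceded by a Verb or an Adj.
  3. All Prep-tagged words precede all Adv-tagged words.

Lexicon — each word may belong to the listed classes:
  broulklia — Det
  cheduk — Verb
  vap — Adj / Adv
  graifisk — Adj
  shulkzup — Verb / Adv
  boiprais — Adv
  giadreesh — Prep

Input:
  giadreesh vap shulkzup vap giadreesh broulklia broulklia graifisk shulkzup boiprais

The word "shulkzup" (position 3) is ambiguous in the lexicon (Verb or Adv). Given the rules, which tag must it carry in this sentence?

Verb

Candidates per position — 1:giadreesh {Prep}; 2:vap {Adj,Adv}; 3:shulkzup {Verb,Adv}; 4:vap {Adj,Adv}; 5:giadreesh {Prep}; 6:broulklia {Det}; 7:broulklia {Det}; 8:graifisk {Adj}; 9:shulkzup {Verb,Adv}; 10:boiprais {Adv}.
If word 2 were Adv, no tagging could satisfy rule 2; so word 2 is Adj.
If word 3 were Adv, no tagging could satisfy rule 3; so word 3 is Verb.
If word 4 were Adv, no tagging could satisfy rule 3; so word 4 is Adj.
If word 9 were Adv, no tagging could satisfy rule 2; so word 9 is Verb.
So the tagging must be: Prep Adj Verb Adj Prep Det Det Adj Verb Adv.
Checking: rule 1 ok; rule 2 ok; rule 3 ok.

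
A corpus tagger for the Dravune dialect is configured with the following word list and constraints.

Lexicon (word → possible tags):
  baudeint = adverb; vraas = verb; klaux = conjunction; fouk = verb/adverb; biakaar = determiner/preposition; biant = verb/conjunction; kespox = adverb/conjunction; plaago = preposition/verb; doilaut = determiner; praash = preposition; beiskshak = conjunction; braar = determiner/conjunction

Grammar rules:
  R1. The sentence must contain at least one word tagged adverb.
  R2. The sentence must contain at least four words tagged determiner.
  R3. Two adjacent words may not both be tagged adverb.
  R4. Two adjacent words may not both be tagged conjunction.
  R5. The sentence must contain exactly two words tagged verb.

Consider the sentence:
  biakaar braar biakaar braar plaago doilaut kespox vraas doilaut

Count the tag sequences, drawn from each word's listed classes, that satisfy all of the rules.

Candidates per position — 1:biakaar {determiner,preposition}; 2:braar {determiner,conjunction}; 3:biakaar {determiner,preposition}; 4:braar {determiner,conjunction}; 5:plaago {preposition,verb}; 6:doilaut {determiner}; 7:kespox {adverb,conjunction}; 8:vraas {verb}; 9:doilaut {determiner}.
There are 64 candidate sequences in total.
Checking each against the rules leaves 11 sequences.
Count = 11.

11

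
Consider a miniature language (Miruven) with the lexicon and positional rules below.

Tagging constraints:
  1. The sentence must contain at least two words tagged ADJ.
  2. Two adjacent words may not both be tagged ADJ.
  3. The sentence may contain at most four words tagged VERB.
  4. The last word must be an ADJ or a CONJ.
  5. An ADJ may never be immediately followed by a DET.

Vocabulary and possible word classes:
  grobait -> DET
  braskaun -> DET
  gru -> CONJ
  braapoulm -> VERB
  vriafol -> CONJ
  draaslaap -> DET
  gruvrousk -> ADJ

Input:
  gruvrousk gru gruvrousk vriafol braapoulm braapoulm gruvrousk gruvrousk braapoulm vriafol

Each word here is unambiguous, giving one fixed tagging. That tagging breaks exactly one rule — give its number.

2

Fixed tagging: ADJ CONJ ADJ CONJ VERB VERB ADJ ADJ VERB CONJ.
Checking each rule: R1 ok, R2 fails, R3 ok, R4 ok, R5 ok.
Only rule 2 fails.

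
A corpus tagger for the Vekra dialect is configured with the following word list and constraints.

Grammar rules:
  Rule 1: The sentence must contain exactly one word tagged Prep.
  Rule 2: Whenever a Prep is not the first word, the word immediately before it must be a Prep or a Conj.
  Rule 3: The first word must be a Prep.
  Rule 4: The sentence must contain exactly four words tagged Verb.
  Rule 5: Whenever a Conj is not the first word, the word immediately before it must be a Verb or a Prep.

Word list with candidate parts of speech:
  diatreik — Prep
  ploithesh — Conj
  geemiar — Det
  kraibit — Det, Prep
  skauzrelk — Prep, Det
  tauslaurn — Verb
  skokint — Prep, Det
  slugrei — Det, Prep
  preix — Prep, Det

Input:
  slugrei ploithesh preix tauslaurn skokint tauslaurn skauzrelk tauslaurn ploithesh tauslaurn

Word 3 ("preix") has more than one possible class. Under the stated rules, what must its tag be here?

Det

Candidates per position — 1:slugrei {Det,Prep}; 2:ploithesh {Conj}; 3:preix {Prep,Det}; 4:tauslaurn {Verb}; 5:skokint {Prep,Det}; 6:tauslaurn {Verb}; 7:skauzrelk {Prep,Det}; 8:tauslaurn {Verb}; 9:ploithesh {Conj}; 10:tauslaurn {Verb}.
If word 1 were Det, no tagging could satisfy rule 3; so word 1 is Prep.
If word 3 were Prep, no tagging could satisfy rule 1; so word 3 is Det.
If word 5 were Prep, no tagging could satisfy rule 1; so word 5 is Det.
If word 7 were Prep, no tagging could satisfy rule 1; so word 7 is Det.
So the tagging must be: Prep Conj Det Verb Det Verb Det Verb Conj Verb.
Checking: rule 1 ✓; rule 2 ✓; rule 3 ✓; rule 4 ✓; rule 5 ✓.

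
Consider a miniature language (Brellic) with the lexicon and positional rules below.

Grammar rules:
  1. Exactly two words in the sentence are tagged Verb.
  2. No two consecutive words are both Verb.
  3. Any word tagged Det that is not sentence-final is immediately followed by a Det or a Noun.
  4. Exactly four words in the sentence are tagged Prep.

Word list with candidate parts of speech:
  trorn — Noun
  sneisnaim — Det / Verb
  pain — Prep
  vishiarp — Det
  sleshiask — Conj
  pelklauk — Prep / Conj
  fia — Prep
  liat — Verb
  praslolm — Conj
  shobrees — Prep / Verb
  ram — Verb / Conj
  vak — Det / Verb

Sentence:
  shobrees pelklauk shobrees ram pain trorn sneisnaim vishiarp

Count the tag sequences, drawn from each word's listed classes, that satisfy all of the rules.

1

Candidates per position — 1:shobrees {Prep,Verb}; 2:pelklauk {Prep,Conj}; 3:shobrees {Prep,Verb}; 4:ram {Verb,Conj}; 5:pain {Prep}; 6:trorn {Noun}; 7:sneisnaim {Det,Verb}; 8:vishiarp {Det}.
There are 32 candidate sequences in total.
The sequences that satisfy every rule: Prep Prep Prep Verb Prep Noun Verb Det.
Count = 1.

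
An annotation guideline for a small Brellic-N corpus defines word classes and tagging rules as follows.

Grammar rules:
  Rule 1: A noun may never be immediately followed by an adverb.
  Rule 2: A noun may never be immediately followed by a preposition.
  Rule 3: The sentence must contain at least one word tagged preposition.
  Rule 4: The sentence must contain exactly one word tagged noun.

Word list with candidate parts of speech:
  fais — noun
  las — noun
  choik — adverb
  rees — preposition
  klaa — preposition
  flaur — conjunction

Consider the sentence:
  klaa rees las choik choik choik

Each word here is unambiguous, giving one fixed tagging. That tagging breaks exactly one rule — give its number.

1

Fixed tagging: preposition preposition noun adverb adverb adverb.
Applying the rules: R1 fails, R2 ok, R3 ok, R4 ok.
Only rule 1 fails.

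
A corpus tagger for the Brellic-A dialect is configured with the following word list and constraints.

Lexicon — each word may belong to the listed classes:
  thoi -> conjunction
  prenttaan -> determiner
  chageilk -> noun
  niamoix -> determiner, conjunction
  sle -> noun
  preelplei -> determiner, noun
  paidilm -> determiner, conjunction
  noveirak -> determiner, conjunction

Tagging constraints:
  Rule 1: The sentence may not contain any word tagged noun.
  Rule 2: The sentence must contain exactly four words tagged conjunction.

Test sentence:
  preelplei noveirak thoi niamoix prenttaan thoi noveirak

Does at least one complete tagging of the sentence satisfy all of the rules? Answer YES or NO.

Candidates per position — 1:preelplei {determiner,noun}; 2:noveirak {determiner,conjunction}; 3:thoi {conjunction}; 4:niamoix {determiner,conjunction}; 5:prenttaan {determiner}; 6:thoi {conjunction}; 7:noveirak {determiner,conjunction}.
One satisfying assignment: determiner conjunction conjunction conjunction determiner conjunction determiner.
Check: rule 1 ok; rule 2 ok.

YES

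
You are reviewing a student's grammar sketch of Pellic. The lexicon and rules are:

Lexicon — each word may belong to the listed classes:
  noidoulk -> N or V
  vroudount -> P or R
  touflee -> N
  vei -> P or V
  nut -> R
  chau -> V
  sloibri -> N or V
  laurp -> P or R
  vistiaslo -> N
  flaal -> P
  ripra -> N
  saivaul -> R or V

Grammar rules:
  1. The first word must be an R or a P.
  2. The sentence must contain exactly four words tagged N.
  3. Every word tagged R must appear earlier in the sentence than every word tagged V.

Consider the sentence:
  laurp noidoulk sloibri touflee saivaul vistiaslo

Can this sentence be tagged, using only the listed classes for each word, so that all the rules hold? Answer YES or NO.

Candidates per position — 1:laurp {P,R}; 2:noidoulk {N,V}; 3:sloibri {N,V}; 4:touflee {N}; 5:saivaul {R,V}; 6:vistiaslo {N}.
One satisfying assignment: P N N N V N.
Check: rule 1 ok; rule 2 ok; rule 3 ok.

YES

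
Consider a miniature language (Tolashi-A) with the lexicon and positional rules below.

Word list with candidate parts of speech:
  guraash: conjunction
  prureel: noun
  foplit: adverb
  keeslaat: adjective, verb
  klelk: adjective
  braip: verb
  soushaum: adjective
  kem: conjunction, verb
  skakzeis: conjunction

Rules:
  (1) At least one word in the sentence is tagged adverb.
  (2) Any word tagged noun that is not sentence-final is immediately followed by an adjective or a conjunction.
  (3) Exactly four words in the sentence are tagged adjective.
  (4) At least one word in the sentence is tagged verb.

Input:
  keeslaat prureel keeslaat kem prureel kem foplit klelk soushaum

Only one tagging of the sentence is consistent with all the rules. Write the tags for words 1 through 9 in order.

Candidates per position — 1:keeslaat {adjective,verb}; 2:prureel {noun}; 3:keeslaat {adjective,verb}; 4:kem {conjunction,verb}; 5:prureel {noun}; 6:kem {conjunction,verb}; 7:foplit {adverb}; 8:klelk {adjective}; 9:soushaum {adjective}.
Position 1: tagging it verb would leave rule 3 unsatisfiable, so it must be adjective.
Position 3: tagging it verb would leave rule 2 unsatisfiable, so it must be adjective.
Position 6: tagging it verb would leave rule 2 unsatisfiable, so it must be conjunction.
Position 4: tagging it conjunction would leave rule 4 unsatisfiable, so it must be verb.
The unique satisfying tagging is: adjective noun adjective verb noun conjunction adverb adjective adjective.
Rule-by-rule: rule 1 ✓; rule 2 ✓; rule 3 ✓; rule 4 ✓.

adjective noun adjective verb noun conjunction adverb adjective adjective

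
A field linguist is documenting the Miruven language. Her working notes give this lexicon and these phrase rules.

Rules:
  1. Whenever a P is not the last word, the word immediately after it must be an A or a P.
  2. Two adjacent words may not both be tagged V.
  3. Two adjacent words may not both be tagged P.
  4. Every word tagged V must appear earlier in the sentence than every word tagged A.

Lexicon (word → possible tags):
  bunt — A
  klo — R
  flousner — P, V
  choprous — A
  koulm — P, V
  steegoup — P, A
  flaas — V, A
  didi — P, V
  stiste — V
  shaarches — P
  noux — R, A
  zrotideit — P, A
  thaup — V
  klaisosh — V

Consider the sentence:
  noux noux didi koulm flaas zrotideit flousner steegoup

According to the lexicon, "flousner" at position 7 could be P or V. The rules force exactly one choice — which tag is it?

Candidates per position — 1:noux {R,A}; 2:noux {R,A}; 3:didi {P,V}; 4:koulm {P,V}; 5:flaas {V,A}; 6:zrotideit {P,A}; 7:flousner {P,V}; 8:steegoup {P,A}.
Position 7: the remaining choice is settled jointly with positions 1, 2, 3, 4, 5, 6, 8 — only P at position 7 is part of a tagging that satisfies every rule.
The only consistent sequence is: R R V P A A P A.
Verifying each rule — rule 1 holds; rule 2 holds; rule 3 holds; rule 4 holds.

P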